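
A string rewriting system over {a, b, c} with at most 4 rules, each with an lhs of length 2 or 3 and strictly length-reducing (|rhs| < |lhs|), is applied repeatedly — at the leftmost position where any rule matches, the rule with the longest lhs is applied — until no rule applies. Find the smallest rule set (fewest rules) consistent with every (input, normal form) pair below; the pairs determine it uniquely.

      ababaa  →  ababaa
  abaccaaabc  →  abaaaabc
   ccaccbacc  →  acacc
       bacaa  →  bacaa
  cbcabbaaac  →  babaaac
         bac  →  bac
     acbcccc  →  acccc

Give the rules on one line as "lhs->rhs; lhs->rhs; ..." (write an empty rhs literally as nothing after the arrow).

  | ababaa
  | abaccaaabc => abaaaabc
  | ccaccbacc => accbacc => acacc
  | bacaa

cab->ba; cb->; cca->a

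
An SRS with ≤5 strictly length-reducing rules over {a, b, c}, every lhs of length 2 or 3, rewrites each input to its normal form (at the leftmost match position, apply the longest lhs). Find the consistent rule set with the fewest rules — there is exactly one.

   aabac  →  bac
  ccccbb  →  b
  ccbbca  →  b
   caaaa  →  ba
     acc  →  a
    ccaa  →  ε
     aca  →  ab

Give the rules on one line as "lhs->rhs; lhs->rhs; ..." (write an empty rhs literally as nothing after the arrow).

  | aabac => bac
  | ccccbb => ccbb => bb => b
  | ccbbca => bbca => bca => bb => b
  | caaaa => baaa => ba

aa->; bb->b; ca->b; cc->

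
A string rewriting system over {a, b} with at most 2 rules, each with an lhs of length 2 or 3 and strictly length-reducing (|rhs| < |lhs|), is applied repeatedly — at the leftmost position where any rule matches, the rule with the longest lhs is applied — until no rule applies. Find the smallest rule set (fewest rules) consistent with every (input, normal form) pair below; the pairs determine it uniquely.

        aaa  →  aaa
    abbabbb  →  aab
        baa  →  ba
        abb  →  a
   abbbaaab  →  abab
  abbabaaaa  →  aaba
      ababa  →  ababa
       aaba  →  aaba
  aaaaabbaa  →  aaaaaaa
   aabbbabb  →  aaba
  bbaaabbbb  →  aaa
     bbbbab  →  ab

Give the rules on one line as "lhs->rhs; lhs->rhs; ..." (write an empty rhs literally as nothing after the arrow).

baa->ba; bb->

  | aaa
  | abbabbb => aabbb => aab
  | baa => ba
  | abb => a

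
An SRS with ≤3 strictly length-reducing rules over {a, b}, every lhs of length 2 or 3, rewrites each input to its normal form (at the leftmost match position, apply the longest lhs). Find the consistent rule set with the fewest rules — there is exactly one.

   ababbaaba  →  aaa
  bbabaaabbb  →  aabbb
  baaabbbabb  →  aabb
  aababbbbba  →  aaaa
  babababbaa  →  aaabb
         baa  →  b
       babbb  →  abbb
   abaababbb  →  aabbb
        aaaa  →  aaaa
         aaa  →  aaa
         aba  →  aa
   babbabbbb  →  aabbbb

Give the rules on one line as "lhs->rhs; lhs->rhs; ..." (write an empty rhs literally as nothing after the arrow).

  | ababbaaba => aabbaaba => aabbba => aabba => aaba => aaa
  | bbabaaabbb => babaaabbb => abaaabbb => ababbb => aabbb
  | baaabbbabb => babbbabb => abbbabb => abbabb => ababb => aabb
  | aababbbbba => aaabbbbba => aaabbbba => aaabbba => aaabba => aaaba => aaaa

ba->a; baa->b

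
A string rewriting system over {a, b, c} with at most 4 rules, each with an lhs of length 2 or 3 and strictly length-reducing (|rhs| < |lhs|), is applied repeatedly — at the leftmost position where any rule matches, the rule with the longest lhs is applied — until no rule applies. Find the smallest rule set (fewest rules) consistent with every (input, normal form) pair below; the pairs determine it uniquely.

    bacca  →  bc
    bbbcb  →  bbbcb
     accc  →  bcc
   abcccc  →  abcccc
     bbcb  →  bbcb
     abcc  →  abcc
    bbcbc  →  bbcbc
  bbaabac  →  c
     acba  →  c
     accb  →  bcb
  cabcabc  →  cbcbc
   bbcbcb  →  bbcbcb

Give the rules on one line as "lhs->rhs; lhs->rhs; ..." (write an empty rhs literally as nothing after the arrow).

ac->c; acc->bc; ba->a; ca->c

  | bacca => acca => bca => bc
  | bbbcb
  | accc => bcc
  | abcccc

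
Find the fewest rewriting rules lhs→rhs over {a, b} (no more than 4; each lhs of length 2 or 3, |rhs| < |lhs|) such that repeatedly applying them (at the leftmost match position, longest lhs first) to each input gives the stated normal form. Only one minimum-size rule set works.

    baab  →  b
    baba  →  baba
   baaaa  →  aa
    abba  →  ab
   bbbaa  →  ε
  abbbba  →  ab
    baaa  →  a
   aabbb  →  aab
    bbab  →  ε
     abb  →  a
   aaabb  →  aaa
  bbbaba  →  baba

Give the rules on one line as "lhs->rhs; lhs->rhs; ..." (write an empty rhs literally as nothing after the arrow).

baa->; bb->; bba->b

  | baab => b
  | baba
  | baaaa => aa
  | abba => ab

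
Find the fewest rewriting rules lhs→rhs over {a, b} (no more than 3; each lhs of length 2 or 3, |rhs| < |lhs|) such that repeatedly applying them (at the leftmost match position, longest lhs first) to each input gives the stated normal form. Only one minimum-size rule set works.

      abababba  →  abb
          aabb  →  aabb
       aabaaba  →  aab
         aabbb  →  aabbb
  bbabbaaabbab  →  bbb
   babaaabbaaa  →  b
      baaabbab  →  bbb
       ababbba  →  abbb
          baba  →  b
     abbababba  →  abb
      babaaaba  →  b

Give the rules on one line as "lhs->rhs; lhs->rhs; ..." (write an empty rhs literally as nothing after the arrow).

  | abababba => abbabba => abbba => abb
  | aabb
  | aabaaba => aababa => aabba => aab
  | aabbb

ba->b; bba->b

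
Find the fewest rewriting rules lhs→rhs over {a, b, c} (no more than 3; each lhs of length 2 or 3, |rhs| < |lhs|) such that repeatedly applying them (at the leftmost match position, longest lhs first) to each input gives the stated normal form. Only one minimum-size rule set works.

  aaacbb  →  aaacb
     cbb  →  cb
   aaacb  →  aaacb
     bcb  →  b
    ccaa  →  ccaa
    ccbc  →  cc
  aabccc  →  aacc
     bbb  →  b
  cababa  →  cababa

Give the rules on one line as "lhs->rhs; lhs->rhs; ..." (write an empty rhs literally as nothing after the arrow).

  | aaacbb => aaacb
  | cbb => cb
  | aaacb
  | bcb => b

bb->b; bc->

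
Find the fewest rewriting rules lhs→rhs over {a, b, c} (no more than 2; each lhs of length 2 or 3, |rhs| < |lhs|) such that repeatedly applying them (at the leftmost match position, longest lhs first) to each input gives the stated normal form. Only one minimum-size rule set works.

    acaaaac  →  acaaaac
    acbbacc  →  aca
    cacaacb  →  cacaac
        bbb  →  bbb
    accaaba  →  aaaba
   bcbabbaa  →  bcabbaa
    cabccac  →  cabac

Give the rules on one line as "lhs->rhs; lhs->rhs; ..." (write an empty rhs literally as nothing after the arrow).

  | acaaaac
  | acbbacc => acbacc => acacc => aca
  | cacaacb => cacaac
  | bbb

cb->c; cc->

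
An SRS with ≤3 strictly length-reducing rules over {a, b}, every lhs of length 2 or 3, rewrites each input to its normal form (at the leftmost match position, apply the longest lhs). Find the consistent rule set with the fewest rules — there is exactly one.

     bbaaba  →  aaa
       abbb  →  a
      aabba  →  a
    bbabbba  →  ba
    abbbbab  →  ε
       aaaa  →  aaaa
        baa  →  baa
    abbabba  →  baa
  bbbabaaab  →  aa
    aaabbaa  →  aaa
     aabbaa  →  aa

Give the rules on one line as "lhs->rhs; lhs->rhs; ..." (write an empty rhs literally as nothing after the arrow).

  | bbaaba => aaaba => aaa
  | abbb => bb => a
  | aabba => aba => a
  | bbabbba => aabbba => abba => ba

ab->; bab->ba; bb->a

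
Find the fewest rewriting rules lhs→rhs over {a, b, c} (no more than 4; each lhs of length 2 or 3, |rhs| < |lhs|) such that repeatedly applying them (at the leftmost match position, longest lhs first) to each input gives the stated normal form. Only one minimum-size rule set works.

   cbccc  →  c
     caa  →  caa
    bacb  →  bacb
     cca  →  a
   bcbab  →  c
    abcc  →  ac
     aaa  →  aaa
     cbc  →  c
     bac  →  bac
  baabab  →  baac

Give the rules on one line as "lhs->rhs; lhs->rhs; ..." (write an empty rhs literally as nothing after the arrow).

bab->c; bc->; cc->

  | cbccc => ccc => c
  | caa
  | bacb
  | cca => a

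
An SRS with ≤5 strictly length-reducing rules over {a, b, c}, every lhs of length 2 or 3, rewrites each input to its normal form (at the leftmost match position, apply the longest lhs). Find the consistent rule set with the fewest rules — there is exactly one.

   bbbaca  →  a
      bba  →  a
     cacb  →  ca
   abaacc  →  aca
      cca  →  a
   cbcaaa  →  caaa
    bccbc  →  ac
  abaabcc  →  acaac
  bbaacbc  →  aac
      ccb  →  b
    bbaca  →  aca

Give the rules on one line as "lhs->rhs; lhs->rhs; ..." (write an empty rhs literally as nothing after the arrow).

  | bbbaca => bbcca => baca => cca => a
  | bba => bc => a
  | cacb => ca
  | abaacc => acacc => aca

ba->c; bc->a; cb->; cc->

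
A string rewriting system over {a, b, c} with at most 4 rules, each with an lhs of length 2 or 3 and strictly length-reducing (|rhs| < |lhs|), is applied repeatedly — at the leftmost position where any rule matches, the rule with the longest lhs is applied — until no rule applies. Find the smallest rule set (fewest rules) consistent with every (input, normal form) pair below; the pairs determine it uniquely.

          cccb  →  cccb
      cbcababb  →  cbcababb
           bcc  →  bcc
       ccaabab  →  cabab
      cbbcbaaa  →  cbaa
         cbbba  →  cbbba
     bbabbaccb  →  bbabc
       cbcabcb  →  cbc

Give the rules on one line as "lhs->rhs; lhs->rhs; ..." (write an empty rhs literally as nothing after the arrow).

  | cccb
  | cbcababb
  | bcc
  | ccaabab => cabab

ac->; bcb->c; caa->a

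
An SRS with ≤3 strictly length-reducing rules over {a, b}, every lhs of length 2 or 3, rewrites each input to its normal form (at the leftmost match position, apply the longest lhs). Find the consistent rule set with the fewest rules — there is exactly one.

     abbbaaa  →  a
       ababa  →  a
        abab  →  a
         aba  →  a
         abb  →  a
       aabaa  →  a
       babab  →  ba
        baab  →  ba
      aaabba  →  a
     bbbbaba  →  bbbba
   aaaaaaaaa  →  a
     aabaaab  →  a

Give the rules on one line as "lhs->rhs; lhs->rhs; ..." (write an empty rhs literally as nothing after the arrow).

aa->a; ab->a

  | abbbaaa => abbaaa => abaaa => aaaa => aaa => aa => a
  | ababa => aaba => aba => aa => a
  | abab => aab => ab => a
  | aba => aa => a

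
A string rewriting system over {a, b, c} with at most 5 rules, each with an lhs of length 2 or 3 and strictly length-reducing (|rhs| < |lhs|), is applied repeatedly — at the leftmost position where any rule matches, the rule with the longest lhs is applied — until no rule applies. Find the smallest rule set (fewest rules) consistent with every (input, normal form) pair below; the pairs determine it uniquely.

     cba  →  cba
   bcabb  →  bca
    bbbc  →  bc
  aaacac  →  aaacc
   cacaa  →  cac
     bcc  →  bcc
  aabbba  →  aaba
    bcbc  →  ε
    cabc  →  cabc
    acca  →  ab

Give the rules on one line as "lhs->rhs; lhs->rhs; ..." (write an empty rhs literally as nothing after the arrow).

aca->ac; bb->; cbc->b; cca->b

  | cba
  | bcabb => bca
  | bbbc => bc
  | aaacac => aaacc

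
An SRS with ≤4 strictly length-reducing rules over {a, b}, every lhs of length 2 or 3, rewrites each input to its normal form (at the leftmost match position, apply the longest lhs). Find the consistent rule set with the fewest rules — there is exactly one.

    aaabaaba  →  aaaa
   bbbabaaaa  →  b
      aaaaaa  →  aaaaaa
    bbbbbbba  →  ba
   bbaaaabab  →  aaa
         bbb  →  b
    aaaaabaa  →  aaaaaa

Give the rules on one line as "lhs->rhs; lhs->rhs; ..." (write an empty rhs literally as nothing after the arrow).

ab->; baa->b; bb->

  | aaabaaba => aaaaba => aaaa
  | bbbabaaaa => babaaaa => baaaa => baa => b
  | aaaaaa
  | bbbbbbba => bbbbba => bbba => ba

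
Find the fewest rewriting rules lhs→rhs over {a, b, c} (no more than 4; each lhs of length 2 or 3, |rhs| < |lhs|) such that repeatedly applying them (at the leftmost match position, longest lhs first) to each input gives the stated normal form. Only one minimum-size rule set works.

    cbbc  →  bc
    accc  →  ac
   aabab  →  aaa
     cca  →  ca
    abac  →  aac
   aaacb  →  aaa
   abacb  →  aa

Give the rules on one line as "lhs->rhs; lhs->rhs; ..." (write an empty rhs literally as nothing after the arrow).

ab->a; cb->; cc->c

  | cbbc => bc
  | accc => acc => ac
  | aabab => aaab => aaa
  | cca => ca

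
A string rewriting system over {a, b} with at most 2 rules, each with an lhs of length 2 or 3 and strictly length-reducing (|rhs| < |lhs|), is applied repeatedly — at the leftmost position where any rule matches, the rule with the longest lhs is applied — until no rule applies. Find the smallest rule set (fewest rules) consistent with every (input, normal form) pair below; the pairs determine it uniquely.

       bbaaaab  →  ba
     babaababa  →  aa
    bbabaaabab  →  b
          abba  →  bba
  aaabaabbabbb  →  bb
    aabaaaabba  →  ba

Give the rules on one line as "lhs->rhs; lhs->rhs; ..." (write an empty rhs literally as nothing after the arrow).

  | bbaaaab => bbaaab => bbaab => bbab => ba
  | babaababa => aaababa => aababa => ababa => baba => aa
  | bbabaaabab => baaaabab => baaabab => baabab => babab => aab => ab => b
  | abba => bba

ab->b; bab->a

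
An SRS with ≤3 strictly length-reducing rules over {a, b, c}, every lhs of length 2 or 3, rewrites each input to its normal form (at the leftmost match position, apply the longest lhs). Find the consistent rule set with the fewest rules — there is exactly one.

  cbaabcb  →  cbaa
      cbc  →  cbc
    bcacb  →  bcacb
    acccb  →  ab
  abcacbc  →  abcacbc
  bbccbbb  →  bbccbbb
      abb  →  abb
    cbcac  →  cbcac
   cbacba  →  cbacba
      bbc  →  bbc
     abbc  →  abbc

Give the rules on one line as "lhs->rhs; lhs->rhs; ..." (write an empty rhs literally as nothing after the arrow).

  | cbaabcb => cbaa
  | cbc
  | bcacb
  | acccb => ab

bcb->; ccc->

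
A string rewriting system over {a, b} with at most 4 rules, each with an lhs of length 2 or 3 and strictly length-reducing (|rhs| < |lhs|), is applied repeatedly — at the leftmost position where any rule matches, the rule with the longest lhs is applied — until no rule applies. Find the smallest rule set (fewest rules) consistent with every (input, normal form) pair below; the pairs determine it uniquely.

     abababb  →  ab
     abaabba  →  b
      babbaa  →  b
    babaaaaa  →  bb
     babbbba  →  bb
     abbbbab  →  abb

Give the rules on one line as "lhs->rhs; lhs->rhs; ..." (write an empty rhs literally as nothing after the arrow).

  | abababb => abbabb => abbbb => ab
  | abaabba => ababba => abbba => aa => b
  | babbaa => bbbaa => aa => b
  | babaaaaa => bbaaaaa => bbaaaa => bbaaa => bbaa => bba => bb

aa->b; ba->b; bbb->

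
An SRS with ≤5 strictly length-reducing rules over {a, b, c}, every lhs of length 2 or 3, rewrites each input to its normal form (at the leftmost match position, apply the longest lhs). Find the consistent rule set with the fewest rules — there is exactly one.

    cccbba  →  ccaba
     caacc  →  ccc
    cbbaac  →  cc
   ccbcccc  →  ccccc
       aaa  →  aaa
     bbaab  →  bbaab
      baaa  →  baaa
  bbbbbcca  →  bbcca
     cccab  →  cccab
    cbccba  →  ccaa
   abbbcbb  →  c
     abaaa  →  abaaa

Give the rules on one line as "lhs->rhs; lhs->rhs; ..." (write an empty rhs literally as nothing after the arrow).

ac->c; bbb->; cb->c; ccb->ca

  | cccbba => ccaba
  | caacc => cacc => ccc
  | cbbaac => cbaac => caac => cac => cc
  | ccbcccc => cacccc => ccccc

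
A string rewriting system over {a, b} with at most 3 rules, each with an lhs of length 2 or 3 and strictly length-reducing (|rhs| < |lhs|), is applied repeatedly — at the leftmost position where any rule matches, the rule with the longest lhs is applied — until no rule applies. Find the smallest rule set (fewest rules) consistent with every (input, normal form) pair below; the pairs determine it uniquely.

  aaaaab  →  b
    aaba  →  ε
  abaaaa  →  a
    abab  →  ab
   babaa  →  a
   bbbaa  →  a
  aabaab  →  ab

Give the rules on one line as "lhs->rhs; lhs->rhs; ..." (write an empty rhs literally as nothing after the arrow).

  | aaaaab => baaab => aab => bb => b
  | aaba => bba => ba => ε
  | abaaaa => aaaa => baa => a
  | abab => ab

aa->b; ba->; bb->b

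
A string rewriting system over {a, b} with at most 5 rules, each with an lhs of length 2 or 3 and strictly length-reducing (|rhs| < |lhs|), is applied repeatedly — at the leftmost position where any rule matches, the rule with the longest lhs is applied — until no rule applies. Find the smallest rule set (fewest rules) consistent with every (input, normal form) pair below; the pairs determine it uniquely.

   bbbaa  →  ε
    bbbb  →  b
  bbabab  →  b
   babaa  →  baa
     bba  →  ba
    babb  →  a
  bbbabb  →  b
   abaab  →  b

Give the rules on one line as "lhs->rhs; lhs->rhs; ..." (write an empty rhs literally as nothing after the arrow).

  | bbbaa => aaa => ε
  | bbbb => ab => b
  | bbabab => babab => bbab => bab => bb => b
  | babaa => bbaa => baa

aaa->; ab->b; bb->b; bbb->a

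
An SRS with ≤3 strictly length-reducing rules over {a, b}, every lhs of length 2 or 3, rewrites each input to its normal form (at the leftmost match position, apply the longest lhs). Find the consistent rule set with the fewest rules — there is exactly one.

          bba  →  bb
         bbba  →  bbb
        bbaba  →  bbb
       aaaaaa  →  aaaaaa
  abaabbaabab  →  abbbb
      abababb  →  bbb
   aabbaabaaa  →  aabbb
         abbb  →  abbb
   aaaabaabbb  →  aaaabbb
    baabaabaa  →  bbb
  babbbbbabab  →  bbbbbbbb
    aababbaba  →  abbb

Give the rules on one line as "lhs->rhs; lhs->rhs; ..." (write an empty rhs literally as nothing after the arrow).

  | bba => bb
  | bbba => bbb
  | bbaba => bbba => bbb
  | aaaaaa

aba->; ba->b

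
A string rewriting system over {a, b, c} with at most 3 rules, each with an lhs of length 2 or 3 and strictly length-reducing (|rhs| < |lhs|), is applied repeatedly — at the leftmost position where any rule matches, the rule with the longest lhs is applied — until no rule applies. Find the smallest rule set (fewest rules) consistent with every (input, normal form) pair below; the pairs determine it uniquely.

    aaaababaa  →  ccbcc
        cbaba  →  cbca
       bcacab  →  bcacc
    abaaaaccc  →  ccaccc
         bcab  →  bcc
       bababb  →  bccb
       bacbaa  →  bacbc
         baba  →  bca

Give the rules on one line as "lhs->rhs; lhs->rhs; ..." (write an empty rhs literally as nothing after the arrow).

  | aaaababaa => caababaa => ccbabaa => ccbcaa => ccbcc
  | cbaba => cbca
  | bcacab => bcacc
  | abaaaaccc => caaaaccc => ccaaccc => ccaccc

aa->c; aac->ac; ab->c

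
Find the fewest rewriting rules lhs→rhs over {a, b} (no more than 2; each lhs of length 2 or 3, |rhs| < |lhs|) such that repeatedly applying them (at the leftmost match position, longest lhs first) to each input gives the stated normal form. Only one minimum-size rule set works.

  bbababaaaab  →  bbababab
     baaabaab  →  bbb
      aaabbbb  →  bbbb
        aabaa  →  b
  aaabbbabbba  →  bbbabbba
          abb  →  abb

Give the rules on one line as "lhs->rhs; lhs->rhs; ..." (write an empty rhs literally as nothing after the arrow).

aa->; aaa->

  | bbababaaaab => bbababab
  | baaabaab => bbaab => bbb
  | aaabbbb => bbbb
  | aabaa => baa => b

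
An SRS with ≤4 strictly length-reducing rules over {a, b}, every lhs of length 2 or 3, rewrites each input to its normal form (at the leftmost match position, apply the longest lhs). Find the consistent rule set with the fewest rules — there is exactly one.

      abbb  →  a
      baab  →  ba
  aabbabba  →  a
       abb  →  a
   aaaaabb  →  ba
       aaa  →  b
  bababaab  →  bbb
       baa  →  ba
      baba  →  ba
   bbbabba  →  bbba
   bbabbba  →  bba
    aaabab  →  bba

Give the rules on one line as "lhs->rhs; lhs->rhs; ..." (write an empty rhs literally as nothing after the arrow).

aa->a; aaa->b; ab->a

  | abbb => abb => ab => a
  | baab => bab => ba
  | aabbabba => abbabba => ababba => aabba => abba => aba => aa => a
  | abb => ab => a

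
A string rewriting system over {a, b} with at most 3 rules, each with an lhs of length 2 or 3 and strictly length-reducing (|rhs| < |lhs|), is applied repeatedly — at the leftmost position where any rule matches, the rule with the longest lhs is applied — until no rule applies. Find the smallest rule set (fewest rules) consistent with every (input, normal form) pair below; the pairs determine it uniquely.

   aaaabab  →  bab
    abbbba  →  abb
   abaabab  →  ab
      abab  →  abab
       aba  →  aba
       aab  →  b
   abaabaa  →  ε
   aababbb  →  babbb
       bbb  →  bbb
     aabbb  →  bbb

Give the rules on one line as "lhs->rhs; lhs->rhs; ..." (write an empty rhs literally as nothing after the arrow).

  | aaaabab => aabab => bab
  | abbbba => abb
  | abaabab => abbab => ab
  | abab

aa->; bba->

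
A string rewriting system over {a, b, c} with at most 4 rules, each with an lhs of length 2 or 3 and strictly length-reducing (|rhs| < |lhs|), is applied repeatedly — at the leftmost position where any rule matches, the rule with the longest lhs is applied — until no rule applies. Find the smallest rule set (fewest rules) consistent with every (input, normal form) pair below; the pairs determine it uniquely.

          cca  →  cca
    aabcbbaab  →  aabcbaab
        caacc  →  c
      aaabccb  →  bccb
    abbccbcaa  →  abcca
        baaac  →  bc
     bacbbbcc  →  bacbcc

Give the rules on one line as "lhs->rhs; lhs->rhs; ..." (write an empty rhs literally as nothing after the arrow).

  | cca
  | aabcbbaab => aabcbaab
  | caacc => caaa => c
  | aaabccb => bccb

aaa->; acc->aa; bb->b; bca->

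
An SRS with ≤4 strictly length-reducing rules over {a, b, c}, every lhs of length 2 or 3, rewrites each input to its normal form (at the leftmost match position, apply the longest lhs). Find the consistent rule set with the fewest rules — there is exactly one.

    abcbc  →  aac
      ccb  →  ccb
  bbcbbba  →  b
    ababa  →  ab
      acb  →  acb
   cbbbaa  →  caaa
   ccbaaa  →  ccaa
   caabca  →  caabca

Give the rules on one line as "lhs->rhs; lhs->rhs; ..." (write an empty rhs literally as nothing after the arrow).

aba->ab; ba->; bbb->a; bcb->a

  | abcbc => aac
  | ccb
  | bbcbbba => babba => bba => b
  | ababa => abba => ab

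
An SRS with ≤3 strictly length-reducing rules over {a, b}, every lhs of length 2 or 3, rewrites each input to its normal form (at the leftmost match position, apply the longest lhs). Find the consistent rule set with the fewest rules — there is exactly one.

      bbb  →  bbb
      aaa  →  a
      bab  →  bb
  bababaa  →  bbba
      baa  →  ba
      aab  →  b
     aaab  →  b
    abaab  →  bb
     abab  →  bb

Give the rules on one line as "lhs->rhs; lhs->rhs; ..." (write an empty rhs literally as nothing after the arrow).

aa->a; ab->b

  | bbb
  | aaa => aa => a
  | bab => bb
  | bababaa => bbabaa => bbbaa => bbba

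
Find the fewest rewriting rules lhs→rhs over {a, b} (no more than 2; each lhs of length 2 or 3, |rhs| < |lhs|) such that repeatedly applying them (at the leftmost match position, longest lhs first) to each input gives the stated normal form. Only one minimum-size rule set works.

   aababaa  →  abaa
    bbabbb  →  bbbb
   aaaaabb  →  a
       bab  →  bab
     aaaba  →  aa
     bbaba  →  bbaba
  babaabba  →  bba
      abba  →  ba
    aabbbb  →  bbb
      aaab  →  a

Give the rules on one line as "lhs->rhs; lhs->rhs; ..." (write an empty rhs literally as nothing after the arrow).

  | aababaa => abaa
  | bbabbb => bbbb
  | aaaaabb => aaab => a
  | bab

aab->; abb->b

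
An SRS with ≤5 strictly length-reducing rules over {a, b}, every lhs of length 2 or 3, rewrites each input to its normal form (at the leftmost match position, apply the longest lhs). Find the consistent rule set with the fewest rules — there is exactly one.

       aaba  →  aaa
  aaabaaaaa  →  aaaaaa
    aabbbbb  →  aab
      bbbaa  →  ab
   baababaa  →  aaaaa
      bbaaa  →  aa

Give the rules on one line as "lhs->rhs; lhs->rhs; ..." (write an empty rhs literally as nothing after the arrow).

ba->a; baa->ab; bab->aa; bb->b

  | aaba => aaa
  | aaabaaaaa => aaaabaaa => aaaaaba => aaaaaa
  | aabbbbb => aabbbb => aabbb => aabb => aab
  | bbbaa => bbaa => baa => ab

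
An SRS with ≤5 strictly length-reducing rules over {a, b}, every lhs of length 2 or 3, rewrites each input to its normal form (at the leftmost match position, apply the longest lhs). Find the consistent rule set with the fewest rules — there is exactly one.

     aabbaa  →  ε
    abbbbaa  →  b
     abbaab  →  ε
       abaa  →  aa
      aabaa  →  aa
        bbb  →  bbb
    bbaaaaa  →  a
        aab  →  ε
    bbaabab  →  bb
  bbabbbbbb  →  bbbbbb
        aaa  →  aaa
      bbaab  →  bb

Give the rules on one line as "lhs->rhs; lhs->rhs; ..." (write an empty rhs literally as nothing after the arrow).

  | aabbaa => baa => ε
  | abbbbaa => bbaa => b
  | abbaab => aab => ε
  | abaa => aa

aab->; ab->; abb->; baa->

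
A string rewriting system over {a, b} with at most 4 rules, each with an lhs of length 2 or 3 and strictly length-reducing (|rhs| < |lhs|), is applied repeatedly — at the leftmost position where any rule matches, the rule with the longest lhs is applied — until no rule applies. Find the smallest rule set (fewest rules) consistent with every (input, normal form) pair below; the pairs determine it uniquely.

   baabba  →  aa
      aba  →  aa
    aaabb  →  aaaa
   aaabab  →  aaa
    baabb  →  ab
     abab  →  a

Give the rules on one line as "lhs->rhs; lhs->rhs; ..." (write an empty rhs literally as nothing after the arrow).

ba->a; baa->b; bab->; bb->a

  | baabba => bbba => aba => aa
  | aba => aa
  | aaabb => aaaa
  | aaabab => aaa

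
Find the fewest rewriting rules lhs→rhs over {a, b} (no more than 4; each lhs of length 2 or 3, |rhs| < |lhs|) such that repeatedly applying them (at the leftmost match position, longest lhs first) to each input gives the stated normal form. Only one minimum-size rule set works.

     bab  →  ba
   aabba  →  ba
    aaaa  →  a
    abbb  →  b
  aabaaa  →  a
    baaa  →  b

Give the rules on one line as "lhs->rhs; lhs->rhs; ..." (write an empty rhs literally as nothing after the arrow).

aa->b; ab->b; bab->ba; bb->a

  | bab => ba
  | aabba => bbba => aba => ba
  | aaaa => baa => bb => a
  | abbb => bbb => ab => b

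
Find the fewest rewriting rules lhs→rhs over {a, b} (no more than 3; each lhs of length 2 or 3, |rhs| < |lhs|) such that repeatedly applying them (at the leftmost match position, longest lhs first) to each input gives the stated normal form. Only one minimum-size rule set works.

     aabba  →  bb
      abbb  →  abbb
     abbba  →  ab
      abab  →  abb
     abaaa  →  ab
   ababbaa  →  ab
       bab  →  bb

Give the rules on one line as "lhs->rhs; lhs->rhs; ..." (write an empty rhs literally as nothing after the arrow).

aaa->bb; ba->b; bba->a

  | aabba => aaa => bb
  | abbb
  | abbba => aba => ab
  | abab => abb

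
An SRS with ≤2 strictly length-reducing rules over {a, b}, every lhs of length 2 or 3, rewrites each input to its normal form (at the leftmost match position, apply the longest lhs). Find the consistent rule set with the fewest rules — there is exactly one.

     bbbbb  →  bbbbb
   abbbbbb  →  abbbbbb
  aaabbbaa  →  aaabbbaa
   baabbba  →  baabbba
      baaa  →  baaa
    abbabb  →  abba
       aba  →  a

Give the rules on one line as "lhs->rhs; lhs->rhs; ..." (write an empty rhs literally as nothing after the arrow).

  | bbbbb
  | abbbbbb
  | aaabbbaa
  | baabbba

aba->a; bab->ba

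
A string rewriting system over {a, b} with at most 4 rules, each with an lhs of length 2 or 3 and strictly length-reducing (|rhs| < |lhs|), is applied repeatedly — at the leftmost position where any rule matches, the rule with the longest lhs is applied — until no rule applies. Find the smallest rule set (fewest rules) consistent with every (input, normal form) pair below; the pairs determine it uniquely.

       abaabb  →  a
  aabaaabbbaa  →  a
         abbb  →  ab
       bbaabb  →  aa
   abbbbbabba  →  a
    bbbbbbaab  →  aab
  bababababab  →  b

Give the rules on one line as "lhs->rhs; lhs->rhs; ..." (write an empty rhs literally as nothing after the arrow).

  | abaabb => baabb => abb => a
  | aabaaabbbaa => abaaabbbaa => baaabbbaa => aabbbaa => aabaa => abaa => baa => a
  | abbb => ab
  | bbaabb => aabb => aa

aba->ba; ba->; bb->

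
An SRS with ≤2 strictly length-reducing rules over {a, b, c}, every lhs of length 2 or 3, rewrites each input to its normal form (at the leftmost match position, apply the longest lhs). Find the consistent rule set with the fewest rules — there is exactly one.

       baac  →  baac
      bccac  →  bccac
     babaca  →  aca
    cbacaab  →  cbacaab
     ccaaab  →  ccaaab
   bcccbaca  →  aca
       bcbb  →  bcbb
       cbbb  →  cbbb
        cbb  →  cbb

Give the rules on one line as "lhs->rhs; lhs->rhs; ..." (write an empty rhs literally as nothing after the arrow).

bab->; ccc->a

  | baac
  | bccac
  | babaca => aca
  | cbacaab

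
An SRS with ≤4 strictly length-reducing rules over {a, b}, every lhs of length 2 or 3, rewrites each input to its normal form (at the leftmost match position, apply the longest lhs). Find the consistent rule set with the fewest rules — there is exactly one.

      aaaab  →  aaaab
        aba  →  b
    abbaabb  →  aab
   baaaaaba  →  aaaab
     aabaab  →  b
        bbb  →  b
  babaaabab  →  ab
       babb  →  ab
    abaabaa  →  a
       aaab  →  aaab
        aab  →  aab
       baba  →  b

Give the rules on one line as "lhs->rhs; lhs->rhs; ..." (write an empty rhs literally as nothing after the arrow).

aba->b; ba->a; bb->b; bba->

  | aaaab
  | aba => b
  | abbaabb => aabb => aab
  | baaaaaba => aaaaaba => aaaab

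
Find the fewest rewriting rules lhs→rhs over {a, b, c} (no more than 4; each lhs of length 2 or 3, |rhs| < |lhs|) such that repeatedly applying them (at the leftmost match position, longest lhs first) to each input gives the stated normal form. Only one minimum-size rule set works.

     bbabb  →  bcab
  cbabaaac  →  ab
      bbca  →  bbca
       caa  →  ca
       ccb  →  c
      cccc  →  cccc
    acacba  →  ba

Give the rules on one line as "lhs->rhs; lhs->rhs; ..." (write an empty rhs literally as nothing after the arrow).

aa->a; ac->; bab->ca; cb->

  | bbabb => bcab
  | cbabaaac => abaaac => abaac => abac => ab
  | bbca
  | caa => ca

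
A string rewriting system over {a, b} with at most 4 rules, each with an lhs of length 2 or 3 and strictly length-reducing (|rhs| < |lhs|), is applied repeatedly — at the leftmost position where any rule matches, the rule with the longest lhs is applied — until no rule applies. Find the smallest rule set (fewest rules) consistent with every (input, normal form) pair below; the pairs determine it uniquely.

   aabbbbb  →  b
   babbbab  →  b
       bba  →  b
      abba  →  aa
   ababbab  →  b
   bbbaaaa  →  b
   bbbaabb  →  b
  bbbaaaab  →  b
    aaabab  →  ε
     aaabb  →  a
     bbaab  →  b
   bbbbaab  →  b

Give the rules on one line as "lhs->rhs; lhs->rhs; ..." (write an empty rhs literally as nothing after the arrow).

  | aabbbbb => bbbb => bbb => bb => b
  | babbbab => bbbbab => bbbab => bbab => bab => bb => b
  | bba => ba => b
  | abba => aba => aa

aab->; ab->a; ba->b; bb->b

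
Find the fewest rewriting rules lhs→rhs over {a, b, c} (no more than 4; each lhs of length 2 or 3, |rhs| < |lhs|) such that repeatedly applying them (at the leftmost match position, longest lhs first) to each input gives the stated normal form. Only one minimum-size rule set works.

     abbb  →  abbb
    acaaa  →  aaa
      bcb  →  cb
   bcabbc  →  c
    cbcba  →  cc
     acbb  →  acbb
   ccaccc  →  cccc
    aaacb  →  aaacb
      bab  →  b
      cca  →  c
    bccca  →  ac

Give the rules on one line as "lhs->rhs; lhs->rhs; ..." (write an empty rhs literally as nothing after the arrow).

  | abbb
  | acaaa => aaa
  | bcb => cb
  | bcabbc => cabbc => bbc => bc => c

ba->; bc->c; bcc->ac; ca->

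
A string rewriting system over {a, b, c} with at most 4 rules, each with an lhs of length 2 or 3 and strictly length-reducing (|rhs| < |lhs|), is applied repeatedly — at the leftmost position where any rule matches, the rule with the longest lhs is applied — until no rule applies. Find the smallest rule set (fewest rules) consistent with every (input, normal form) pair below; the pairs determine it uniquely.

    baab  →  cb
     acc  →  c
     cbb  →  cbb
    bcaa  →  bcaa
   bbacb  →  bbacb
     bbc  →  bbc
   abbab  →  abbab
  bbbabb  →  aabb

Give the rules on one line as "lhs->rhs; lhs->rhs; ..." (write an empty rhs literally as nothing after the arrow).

  | baab => cb
  | acc => c
  | cbb
  | bcaa

acc->c; baa->c; bbb->a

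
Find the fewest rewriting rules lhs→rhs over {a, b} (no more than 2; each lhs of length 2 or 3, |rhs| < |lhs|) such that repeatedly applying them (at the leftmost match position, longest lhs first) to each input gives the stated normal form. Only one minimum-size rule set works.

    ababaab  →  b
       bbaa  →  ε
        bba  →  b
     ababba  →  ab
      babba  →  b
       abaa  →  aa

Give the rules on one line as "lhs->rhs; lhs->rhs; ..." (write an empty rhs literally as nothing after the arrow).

  | ababaab => abaab => aab => b
  | bbaa => ba => ε
  | bba => b
  | ababba => abba => ab

aab->b; ba->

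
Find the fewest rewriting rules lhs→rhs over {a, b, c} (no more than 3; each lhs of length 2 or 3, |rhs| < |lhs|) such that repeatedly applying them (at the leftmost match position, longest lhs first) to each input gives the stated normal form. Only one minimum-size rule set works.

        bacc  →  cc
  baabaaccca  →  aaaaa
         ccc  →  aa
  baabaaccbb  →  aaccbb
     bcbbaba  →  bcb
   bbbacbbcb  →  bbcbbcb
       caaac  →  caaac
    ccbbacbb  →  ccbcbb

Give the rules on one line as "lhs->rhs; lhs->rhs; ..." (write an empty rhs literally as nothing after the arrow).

ba->; ccc->aa

  | bacc => cc
  | baabaaccca => abaaccca => aaccca => aaaaa
  | ccc => aa
  | baabaaccbb => abaaccbb => aaccbb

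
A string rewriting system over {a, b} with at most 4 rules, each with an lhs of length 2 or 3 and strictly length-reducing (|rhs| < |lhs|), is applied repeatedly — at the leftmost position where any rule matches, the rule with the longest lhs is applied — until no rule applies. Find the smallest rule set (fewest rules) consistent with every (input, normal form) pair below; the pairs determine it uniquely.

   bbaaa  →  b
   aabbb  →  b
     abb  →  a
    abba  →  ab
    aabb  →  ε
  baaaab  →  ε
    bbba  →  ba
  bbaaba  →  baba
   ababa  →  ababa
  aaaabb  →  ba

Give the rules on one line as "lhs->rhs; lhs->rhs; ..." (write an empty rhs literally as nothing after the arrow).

aa->; aaa->b; bb->; bba->b

  | bbaaa => baa => b
  | aabbb => bbb => b
  | abb => a
  | abba => ab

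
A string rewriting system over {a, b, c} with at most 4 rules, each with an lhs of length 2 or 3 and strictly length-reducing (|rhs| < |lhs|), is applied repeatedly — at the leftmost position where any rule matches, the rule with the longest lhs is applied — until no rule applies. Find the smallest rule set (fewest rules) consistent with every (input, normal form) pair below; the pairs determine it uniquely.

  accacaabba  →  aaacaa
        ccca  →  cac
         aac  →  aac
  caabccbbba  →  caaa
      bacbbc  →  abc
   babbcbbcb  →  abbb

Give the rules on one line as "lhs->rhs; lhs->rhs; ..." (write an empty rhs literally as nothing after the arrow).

ba->a; cb->; cca->ac

  | accacaabba => aaccaabba => aaacabba => aaacaba => aaacaa
  | ccca => cac
  | aac
  | caabccbbba => caabcbba => caabba => caaba => caaa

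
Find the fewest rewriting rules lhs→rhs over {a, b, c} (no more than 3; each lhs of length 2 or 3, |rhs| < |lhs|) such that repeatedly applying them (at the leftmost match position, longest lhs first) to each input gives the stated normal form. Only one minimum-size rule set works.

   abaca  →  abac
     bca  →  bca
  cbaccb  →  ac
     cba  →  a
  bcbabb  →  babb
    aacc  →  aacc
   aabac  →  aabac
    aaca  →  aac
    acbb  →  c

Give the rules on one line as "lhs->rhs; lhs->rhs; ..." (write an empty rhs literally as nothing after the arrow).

  | abaca => abac
  | bca
  | cbaccb => accb => ac
  | cba => a

aca->ac; acb->cc; cb->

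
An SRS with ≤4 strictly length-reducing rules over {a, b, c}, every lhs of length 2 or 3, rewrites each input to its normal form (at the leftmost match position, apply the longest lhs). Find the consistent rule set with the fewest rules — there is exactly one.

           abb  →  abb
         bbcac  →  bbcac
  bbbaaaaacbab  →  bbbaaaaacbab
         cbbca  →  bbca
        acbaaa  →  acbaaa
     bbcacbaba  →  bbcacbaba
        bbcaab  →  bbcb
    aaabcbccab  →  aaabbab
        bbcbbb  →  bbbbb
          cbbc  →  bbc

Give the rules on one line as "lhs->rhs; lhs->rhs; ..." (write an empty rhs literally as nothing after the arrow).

bcc->cb; caa->c; cbb->bb

  | abb
  | bbcac
  | bbbaaaaacbab
  | cbbca => bbca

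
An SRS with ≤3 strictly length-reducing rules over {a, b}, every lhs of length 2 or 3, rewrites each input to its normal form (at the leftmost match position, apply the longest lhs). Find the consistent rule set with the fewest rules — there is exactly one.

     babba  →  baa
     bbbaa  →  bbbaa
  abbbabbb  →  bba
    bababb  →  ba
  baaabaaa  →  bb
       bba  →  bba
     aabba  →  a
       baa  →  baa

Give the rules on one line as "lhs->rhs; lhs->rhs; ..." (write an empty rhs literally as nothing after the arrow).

  | babba => baba => baa
  | bbbaa
  | abbbabbb => bbabbb => bbabb => bbab => bba
  | bababb => baabb => bab => ba

aaa->; ab->; bab->ba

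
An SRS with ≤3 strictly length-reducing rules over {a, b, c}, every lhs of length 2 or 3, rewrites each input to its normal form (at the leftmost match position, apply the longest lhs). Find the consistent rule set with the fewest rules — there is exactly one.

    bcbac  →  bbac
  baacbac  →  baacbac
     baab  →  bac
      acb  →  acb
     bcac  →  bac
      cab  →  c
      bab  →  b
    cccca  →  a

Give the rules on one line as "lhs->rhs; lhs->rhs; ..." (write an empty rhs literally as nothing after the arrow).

ab->c; bc->b; ca->a

  | bcbac => bbac
  | baacbac
  | baab => bac
  | acb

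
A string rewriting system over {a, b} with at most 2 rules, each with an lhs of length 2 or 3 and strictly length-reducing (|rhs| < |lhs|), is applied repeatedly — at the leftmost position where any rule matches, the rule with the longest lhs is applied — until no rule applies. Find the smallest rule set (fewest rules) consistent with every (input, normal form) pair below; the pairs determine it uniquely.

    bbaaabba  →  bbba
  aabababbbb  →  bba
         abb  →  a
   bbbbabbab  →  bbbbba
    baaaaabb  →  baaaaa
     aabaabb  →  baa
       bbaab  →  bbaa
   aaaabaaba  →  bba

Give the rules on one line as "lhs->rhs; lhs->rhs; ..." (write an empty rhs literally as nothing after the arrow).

ab->a; aba->ba

  | bbaaabba => bbaaaba => bbaaba => bbaba => bbba
  | aabababbbb => abababbbb => bababbbb => bbabbbb => bbabbb => bbabb => bbab => bba
  | abb => ab => a
  | bbbbabbab => bbbbabab => bbbbbab => bbbbba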